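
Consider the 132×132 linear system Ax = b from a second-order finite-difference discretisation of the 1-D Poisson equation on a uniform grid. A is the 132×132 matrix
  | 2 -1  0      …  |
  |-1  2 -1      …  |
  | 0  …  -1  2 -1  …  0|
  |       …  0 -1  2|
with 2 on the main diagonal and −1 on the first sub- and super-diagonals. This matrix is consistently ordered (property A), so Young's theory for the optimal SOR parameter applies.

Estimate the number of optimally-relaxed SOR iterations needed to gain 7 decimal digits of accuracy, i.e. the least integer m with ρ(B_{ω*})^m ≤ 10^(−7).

m = 342

ρ_J = max_k |cos(kπ/133)| = cos(π/133) = 0.9997210
√(1 − cos²(π/133)) = sin(π/133) ≈ 0.0236188.
So ω* = 2/1.0236188 = 1.9538524 (Young).
ρ_SOR = ω* − 1 = 1.9538524 − 1 = 0.9538524.
(0.9538524)^m ≤ 10^{−7}  ⇒  m·ln(0.9538524) ≤ −7·ln10  ⇒  m ≥ 341.151  ⇒  m = 342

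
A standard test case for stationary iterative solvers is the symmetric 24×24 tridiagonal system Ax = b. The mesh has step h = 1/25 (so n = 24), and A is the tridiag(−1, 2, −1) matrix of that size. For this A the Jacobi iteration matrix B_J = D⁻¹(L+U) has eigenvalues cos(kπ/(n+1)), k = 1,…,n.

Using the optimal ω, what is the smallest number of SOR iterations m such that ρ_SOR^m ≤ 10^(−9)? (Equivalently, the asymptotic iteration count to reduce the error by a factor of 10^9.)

spectrum of D⁻¹(L+U) = {cos(kπ/25) : 1≤k≤24}; ρ_J = cos(π/25) = 0.9921147.
1 − cos²(π/25) = sin²(π/25) ⇒ √(1−ρ_J²) = sin(π/25) = 0.1253332.
ω* = 2/(1+0.1253332) = 1.7772514
and ρ(B_{ω*}) = 1.7772514 − 1 = 0.7772514.
m ≥ 9·ln10 / (−ln 0.7772514) = 82.238; smallest integer m = 83.

m = 83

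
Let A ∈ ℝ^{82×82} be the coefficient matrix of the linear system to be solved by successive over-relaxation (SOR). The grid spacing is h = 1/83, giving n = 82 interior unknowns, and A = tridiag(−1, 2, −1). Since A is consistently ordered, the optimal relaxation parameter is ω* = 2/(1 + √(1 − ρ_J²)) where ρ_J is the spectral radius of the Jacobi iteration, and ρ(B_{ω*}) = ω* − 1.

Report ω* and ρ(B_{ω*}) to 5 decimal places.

ω* = 1.92708, ρ_SOR = 0.92708

ρ_J = max_k |cos(kπ/83)| = cos(π/83) = 0.99928
root = sin(π/83) = 0.037841  (since 1−cos² = sin²).
ω* = 2 / (1 + 0.037841) = 2 / 1.037841 ≈ 1.92708.
ρ(B_{ω*}) = ω*−1 = 0.92708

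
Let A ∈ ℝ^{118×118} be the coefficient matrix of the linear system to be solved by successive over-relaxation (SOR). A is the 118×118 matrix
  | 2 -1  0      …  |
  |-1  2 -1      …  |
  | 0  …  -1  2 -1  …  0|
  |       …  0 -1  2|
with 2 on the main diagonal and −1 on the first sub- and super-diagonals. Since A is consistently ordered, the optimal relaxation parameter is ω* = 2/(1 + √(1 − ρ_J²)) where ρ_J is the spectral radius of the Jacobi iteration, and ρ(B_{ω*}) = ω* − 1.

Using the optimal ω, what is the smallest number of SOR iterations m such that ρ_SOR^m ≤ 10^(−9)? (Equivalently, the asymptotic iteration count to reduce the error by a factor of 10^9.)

n=118: λ(B_J) = 1 − λ(A)/2 = cos(kπ/119); k=1 gives ρ_J = 0.9996515.
√(1 − cos²(π/119)) = sin(π/119) ≈ 0.0263969.
ω* = 2/(1 + 0.0263969) = 2/1.0263969 = 1.9485640.
and ρ(B_{ω*}) = 1.9485640 − 1 = 0.9485640.
m ≥ 9·ln10 / (−ln 0.9485640) = 392.442; smallest integer m = 393.

m = 393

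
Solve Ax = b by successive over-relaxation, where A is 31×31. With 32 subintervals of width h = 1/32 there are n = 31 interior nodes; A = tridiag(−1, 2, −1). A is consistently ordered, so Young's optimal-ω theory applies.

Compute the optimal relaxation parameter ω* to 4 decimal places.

½·tridiag(1,0,1) at n=31: λ_k = cos(kπ/32); max |λ| at k=1 ⇒ ρ_J = cos(π/32) ≈ 0.9952.
root = sin(π/32) = 0.09802  (since 1−cos² = sin²).
ω* = 2/(1 + 0.09802) = 2/1.09802 = 1.8215.
[ρ_SOR] ω* − 1 = 0.8215.

ω* = 1.8215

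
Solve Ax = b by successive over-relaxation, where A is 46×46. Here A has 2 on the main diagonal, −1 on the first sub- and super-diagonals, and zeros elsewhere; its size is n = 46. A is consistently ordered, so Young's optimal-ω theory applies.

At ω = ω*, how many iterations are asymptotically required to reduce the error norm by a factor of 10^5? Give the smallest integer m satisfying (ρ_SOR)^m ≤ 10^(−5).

B_J for the 46×46 system has eigenvalues cos(kπ/47); ρ_J = cos(π/47) = 0.9977669.
1 − cos²(π/47) = sin²(π/47) ⇒ √(1−ρ_J²) = sin(π/47) = 0.0667926.
Then 2/(1+√(1−ρ_J²)) = 2/(1+0.0667926); ω* = 2/1.0667926 = 1.8747787.
ρ_SOR = ω* − 1 = 1.8747787 − 1 = 0.8747787.
Need (0.8747787)^m ≤ 10^(−5): m ≥ 5·ln10/|ln 0.8747787| = 11.5129/0.133784 = 86.056 ⇒ m = 87.

m = 87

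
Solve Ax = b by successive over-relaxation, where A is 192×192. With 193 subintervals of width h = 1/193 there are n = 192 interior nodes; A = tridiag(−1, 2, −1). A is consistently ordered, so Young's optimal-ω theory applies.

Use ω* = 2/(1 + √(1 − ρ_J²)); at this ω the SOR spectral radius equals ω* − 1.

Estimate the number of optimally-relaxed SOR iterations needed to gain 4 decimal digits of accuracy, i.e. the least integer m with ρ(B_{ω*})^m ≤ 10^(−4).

B_J for the 192×192 system has eigenvalues cos(kπ/193); ρ_J = cos(π/193) = 0.9998675.
√(1 − cos²(π/193)) = sin(π/193) ≈ 0.0162770.
Then 2/(1+√(1−ρ_J²)) = 2/(1+0.0162770); ω* = 2/1.0162770 = 1.9679674.
Hence ρ(B_{ω*}) = 1.9679674 − 1 = 0.9679674.
ρ_SOR^m ≤ 10^(−4) ⇔ m ≥ 4·ln10/(−ln 0.9679674) = 9.21034/0.0325569 = 282.900; m = ⌈282.900⌉ = 283.

m = 283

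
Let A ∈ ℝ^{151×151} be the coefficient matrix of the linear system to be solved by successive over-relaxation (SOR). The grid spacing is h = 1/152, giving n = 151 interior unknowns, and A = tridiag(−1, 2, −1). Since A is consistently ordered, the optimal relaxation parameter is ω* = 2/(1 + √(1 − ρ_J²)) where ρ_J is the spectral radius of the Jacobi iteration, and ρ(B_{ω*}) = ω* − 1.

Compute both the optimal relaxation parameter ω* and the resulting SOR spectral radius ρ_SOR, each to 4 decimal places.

ω* = 1.9595, ρ_SOR = 0.9595

½·tridiag(1,0,1) at n=151: λ_k = cos(kπ/152); max |λ| at k=1 ⇒ ρ_J = cos(π/152) ≈ 0.9998.
1 − cos²(π/152) = sin²(π/152) ⇒ √(1−ρ_J²) = sin(π/152) = 0.02067.
Young: ω* = 2/(1+√(1−ρ_J²)) = 2/(1+0.02067) = 2/1.02067 = 1.9595.
[ρ_SOR] ω* − 1 = 0.9595.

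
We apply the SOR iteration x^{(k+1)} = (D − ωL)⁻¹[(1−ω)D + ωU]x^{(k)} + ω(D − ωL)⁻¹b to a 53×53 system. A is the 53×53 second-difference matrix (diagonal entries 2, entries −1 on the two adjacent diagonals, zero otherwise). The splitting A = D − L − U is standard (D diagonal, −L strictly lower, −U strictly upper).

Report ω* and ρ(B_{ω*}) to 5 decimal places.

n=53: λ(B_J) = 1 − λ(A)/2 = cos(kπ/54); k=1 gives ρ_J = 0.99831.
1 − cos²(π/54) = sin²(π/54) ⇒ √(1−ρ_J²) = sin(π/54) = 0.058145.
ω* = 2 / (1 + 0.058145) = 2 / 1.058145 ≈ 1.89010.
ρ(B_{ω*}) = ω*−1 = 0.89010

ω* = 1.89010, ρ_SOR = 0.89010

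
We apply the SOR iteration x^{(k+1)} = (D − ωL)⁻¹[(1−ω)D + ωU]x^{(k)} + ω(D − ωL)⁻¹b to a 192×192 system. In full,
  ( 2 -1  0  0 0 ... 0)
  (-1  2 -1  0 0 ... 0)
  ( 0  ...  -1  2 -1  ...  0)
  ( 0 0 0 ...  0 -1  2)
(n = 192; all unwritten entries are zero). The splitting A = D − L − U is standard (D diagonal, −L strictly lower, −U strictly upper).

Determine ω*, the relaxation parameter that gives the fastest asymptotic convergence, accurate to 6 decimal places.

ω* = 1.967967

B_J for the 192×192 system has eigenvalues cos(kπ/193); ρ_J = cos(π/193) = 0.999868.
root = sin(π/193) = 0.0162770  (since 1−cos² = sin²).
ω* = 2 / (1 + 0.0162770) = 2 / 1.0162770 ≈ 1.967967.
and ρ(B_{ω*}) = 1.967967 − 1 = 0.967967.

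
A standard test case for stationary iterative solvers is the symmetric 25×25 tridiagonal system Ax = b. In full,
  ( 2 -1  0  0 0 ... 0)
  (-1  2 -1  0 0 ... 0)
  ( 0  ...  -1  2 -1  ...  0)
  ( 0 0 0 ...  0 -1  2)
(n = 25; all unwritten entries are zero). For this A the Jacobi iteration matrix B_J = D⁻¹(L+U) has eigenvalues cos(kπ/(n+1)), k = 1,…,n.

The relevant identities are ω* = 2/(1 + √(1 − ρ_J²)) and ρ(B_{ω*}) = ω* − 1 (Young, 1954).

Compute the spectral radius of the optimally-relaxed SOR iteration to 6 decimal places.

ρ_SOR = 0.784859

½·tridiag(1,0,1) at n=25: λ_k = cos(kπ/26); max |λ| at k=1 ⇒ ρ_J = cos(π/26) ≈ 0.992709.
√(1 − cos²(π/26)) = sin(π/26) ≈ 0.1205367.
ω* = 2/(1 + 0.1205367) = 2/1.1205367 = 1.784859.
and ρ(B_{ω*}) = 1.784859 − 1 = 0.784859.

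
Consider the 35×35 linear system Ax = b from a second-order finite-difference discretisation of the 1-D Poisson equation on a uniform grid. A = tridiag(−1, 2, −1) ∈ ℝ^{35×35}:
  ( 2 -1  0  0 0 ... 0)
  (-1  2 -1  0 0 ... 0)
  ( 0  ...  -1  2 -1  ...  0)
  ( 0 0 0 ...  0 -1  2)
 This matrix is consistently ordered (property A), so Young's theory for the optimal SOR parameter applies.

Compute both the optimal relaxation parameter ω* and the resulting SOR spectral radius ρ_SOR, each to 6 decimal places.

ω* = 1.839663, ρ_SOR = 0.839663

n=35: λ(B_J) = 1 − λ(A)/2 = cos(kπ/36); k=1 gives ρ_J = 0.996195.
1 − cos²(π/36) = sin²(π/36) ⇒ √(1−ρ_J²) = sin(π/36) = 0.0871557.
[ω*] 2 ÷ (1 + 0.0871557) = 2 ÷ 1.0871557 = 1.839663.
ρ_SOR = ω* − 1 = 1.839663 − 1 = 0.839663.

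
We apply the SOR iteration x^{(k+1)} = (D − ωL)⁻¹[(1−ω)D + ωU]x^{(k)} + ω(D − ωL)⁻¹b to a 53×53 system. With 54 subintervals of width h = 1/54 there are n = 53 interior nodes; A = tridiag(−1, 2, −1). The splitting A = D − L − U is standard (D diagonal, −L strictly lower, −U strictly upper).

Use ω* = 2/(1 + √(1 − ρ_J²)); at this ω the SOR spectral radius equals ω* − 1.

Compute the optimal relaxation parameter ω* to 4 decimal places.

ω* = 1.8901

n=53: λ(B_J) = 1 − λ(A)/2 = cos(kπ/54); k=1 gives ρ_J = 0.9983.
√(1−ρ_J²) simplifies to sin(π/54) = 0.05814.
[ω*] 2 ÷ (1 + 0.05814) = 2 ÷ 1.05814 = 1.8901.
At ω = 1.8901 every |λ(B_ω)| = ω−1, so ρ_SOR = 0.8901.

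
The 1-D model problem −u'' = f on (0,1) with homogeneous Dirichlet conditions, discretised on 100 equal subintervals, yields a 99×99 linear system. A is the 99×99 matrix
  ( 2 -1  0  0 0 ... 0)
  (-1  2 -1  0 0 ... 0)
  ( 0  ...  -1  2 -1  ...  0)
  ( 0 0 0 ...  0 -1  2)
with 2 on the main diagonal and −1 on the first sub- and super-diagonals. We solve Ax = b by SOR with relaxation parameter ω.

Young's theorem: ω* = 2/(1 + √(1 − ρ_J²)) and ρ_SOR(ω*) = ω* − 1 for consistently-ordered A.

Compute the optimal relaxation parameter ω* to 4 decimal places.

With n=99, ρ(Jacobi) = cos(π/100) = 0.9995.
√(1−ρ_J²) simplifies to sin(π/100) = 0.03141.
[ω*] 2 ÷ (1 + 0.03141) = 2 ÷ 1.03141 = 1.9391.
ρ(B_{ω*}) = ω*−1 = 0.9391

ω* = 1.9391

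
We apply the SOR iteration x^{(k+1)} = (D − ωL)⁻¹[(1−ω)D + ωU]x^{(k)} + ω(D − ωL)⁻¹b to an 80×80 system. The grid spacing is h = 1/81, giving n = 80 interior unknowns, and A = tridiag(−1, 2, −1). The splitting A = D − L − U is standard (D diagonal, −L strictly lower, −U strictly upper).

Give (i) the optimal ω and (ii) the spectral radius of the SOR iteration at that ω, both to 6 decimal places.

ρ_J = max_k |cos(kπ/81)| = cos(π/81) = 0.999248
root = sin(π/81) = 0.0387754  (since 1−cos² = sin²).
ω* = 2 / (1 + 0.0387754) = 2 / 1.0387754 ≈ 1.925344.
Hence ρ(B_{ω*}) = 1.925344 − 1 = 0.925344.

ω* = 1.925344, ρ_SOR = 0.925344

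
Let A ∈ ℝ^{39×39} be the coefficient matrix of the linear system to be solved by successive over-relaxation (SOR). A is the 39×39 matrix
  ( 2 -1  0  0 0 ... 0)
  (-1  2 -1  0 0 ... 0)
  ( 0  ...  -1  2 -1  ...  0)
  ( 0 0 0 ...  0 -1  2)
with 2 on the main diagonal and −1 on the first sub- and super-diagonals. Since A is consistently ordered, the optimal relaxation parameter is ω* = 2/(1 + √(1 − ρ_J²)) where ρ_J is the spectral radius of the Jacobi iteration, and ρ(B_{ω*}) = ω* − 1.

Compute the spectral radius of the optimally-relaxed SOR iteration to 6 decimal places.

ρ_SOR = 0.854498

½·tridiag(1,0,1) at n=39: λ_k = cos(kπ/40); max |λ| at k=1 ⇒ ρ_J = cos(π/40) ≈ 0.996917.
√(1−ρ_J²) simplifies to sin(π/40) = 0.0784591.
[ω*] 2 ÷ (1 + 0.0784591) = 2 ÷ 1.0784591 = 1.854498.
ρ_SOR = ω* − 1 ≈ 0.854498.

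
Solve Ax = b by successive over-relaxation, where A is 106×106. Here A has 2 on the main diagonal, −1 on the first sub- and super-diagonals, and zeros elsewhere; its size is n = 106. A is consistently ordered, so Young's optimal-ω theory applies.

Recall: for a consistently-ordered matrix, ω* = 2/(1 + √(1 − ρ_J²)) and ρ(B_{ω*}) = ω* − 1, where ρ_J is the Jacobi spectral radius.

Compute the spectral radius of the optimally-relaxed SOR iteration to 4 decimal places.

½·tridiag(1,0,1) at n=106: λ_k = cos(kπ/107); max |λ| at k=1 ⇒ ρ_J = cos(π/107) ≈ 0.9996.
√(1−ρ_J²) = |sin(π/107)| = 0.02936
So ω* = 2/1.02936 = 1.9430 (Young).
ρ_SOR = ω* − 1 = 1.9430 − 1 = 0.9430.

ρ_SOR = 0.9430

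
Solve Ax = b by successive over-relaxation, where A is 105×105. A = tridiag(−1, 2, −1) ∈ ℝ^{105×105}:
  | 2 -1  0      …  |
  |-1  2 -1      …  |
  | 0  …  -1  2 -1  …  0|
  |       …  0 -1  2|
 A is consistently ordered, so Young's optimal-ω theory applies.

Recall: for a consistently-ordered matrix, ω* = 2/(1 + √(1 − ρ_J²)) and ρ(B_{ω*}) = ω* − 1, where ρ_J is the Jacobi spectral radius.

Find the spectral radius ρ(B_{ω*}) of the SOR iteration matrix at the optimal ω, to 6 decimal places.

spectrum of D⁻¹(L+U) = {cos(kπ/106) : 1≤k≤105}; ρ_J = cos(π/106) = 0.999561.
√(1−ρ_J²) simplifies to sin(π/106) = 0.0296333.
ω* = 2 / (1 + 0.0296333) = 2 / 1.0296333 ≈ 1.942439.
At ω = 1.942439 every |λ(B_ω)| = ω−1, so ρ_SOR = 0.942439.

ρ_SOR = 0.942439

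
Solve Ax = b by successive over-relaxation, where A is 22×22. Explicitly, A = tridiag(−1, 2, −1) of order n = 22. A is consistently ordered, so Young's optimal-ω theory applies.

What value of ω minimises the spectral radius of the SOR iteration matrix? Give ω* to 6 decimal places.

ω* = 1.760305

B_J for the 22×22 system has eigenvalues cos(kπ/23); ρ_J = cos(π/23) = 0.990686.
√(1−ρ_J²) simplifies to sin(π/23) = 0.1361666.
Young: ω* = 2/(1+√(1−ρ_J²)) = 2/(1+0.1361666) = 2/1.1361666 = 1.760305.
ρ_SOR = ω* − 1 ≈ 0.760305.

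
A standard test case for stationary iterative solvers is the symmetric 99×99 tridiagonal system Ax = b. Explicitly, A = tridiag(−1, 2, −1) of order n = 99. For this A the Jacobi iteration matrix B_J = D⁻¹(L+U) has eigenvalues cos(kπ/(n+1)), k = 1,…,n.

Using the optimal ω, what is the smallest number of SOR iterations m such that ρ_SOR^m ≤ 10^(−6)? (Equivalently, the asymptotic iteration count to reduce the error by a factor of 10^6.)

m = 220

ρ_J = max_k |cos(kπ/100)| = cos(π/100) = 0.9995066
root = sin(π/100) = 0.0314108  (since 1−cos² = sin²).
ω* = 2 / (1 + 0.0314108) = 2 / 1.0314108 ≈ 1.9390916.
ρ_SOR = ω* − 1 = 1.9390916 − 1 = 0.9390916.
(0.9390916)^m ≤ 10^{−6}  ⇒  m·ln(0.9390916) ≤ −6·ln10  ⇒  m ≥ 219.844  ⇒  m = 220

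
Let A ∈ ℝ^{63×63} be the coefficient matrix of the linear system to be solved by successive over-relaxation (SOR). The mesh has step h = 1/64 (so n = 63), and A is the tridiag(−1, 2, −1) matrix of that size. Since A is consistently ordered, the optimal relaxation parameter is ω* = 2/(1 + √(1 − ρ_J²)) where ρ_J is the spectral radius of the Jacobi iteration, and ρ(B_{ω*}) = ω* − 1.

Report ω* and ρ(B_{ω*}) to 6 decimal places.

ω* = 1.906455, ρ_SOR = 0.906455

B_J for the 63×63 system has eigenvalues cos(kπ/64); ρ_J = cos(π/64) = 0.998795.
root = sin(π/64) = 0.0490677  (since 1−cos² = sin²).
[ω*] 2 ÷ (1 + 0.0490677) = 2 ÷ 1.0490677 = 1.906455.
Hence ρ(B_{ω*}) = 1.906455 − 1 = 0.906455.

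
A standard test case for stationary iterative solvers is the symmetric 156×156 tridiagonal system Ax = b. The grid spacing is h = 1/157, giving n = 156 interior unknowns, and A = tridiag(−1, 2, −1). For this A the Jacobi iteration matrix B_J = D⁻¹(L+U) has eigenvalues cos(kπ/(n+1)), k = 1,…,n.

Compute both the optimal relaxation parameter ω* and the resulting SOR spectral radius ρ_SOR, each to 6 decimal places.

n=156: λ(B_J) = 1 − λ(A)/2 = cos(kπ/157); k=1 gives ρ_J = 0.999800.
√(1 − cos²(π/157)) = sin(π/157) ≈ 0.0200088.
ω* = 2/(1 + 0.0200088) = 2/1.0200088 = 1.960767.
and ρ(B_{ω*}) = 1.960767 − 1 = 0.960767.

ω* = 1.960767, ρ_SOR = 0.960767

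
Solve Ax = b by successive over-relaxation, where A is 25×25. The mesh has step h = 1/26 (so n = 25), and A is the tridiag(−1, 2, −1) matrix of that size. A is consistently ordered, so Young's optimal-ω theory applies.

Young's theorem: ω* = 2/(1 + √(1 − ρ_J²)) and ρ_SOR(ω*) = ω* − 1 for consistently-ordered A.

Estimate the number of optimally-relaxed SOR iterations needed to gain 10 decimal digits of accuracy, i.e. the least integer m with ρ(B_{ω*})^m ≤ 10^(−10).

m = 96

½·tridiag(1,0,1) at n=25: λ_k = cos(kπ/26); max |λ| at k=1 ⇒ ρ_J = cos(π/26) ≈ 0.9927089.
√(1−ρ_J²) = |sin(π/26)| = 0.1205367
Young: ω* = 2/(1+√(1−ρ_J²)) = 2/(1+0.1205367) = 2/1.1205367 = 1.7848590.
ρ_SOR = ω* − 1 ≈ 0.7848590.
(0.7848590)^m ≤ 10^{−10}  ⇒  m·ln(0.7848590) ≤ −10·ln10  ⇒  m ≥ 95.050  ⇒  m = 96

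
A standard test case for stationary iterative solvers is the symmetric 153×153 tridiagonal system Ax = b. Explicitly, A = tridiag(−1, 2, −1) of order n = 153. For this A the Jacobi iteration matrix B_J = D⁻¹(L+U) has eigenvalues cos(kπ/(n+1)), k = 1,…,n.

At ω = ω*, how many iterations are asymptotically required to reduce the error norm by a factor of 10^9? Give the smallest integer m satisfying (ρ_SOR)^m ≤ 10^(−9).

m = 508

ρ_J = max_k |cos(kπ/154)| = cos(π/154) = 0.9997919
√(1−ρ_J²) simplifies to sin(π/154) = 0.0203985.
ω* = 2 / (1 + 0.0203985) = 2 / 1.0203985 ≈ 1.9600186.
and ρ(B_{ω*}) = 1.9600186 − 1 = 0.9600186.
ρ_SOR^m ≤ 10^(−9) ⇔ m ≥ 9·ln10/(−ln 0.9600186) = 20.7233/0.0408026 = 507.892; m = ⌈507.892⌉ = 508.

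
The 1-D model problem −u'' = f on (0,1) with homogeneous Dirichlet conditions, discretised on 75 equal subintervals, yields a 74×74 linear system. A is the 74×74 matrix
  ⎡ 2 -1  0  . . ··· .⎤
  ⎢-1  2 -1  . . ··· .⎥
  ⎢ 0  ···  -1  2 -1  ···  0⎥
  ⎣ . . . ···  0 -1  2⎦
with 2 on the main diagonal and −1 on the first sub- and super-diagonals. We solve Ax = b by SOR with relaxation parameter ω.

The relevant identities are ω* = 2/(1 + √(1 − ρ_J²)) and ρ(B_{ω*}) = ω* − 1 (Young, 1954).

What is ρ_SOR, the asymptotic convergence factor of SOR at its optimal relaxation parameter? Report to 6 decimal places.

[ρ_J] n=74: ρ(B_J) = cos(π/(n+1)) = cos(π/75) = 0.999123.
√(1−ρ_J²) simplifies to sin(π/75) = 0.0418757.
ω* = 2/(1 + 0.0418757) = 2/1.0418757 = 1.919615.
At ω = 1.919615 every |λ(B_ω)| = ω−1, so ρ_SOR = 0.919615.

ρ_SOR = 0.919615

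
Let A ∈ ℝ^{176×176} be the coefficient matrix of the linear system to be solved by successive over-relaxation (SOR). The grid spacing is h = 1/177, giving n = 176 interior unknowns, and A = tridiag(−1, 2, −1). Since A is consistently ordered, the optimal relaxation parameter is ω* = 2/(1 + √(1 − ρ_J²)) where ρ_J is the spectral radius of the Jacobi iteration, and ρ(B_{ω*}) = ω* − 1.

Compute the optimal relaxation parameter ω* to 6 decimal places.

[ρ_J] n=176: ρ(B_J) = cos(π/(n+1)) = cos(π/177) = 0.999842.
√(1−ρ_J²) = |sin(π/177)| = 0.0177482
[ω*] 2 ÷ (1 + 0.0177482) = 2 ÷ 1.0177482 = 1.965123.
[ρ_SOR] ω* − 1 = 0.965123.

ω* = 1.965123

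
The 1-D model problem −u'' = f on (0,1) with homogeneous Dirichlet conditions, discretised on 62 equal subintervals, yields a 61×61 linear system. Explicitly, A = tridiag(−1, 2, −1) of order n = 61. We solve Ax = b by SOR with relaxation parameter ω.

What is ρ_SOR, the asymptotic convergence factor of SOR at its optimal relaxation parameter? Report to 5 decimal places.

[ρ_J] n=61: ρ(B_J) = cos(π/(n+1)) = cos(π/62) = 0.99872.
√(1 − cos²(π/62)) = sin(π/62) ≈ 0.050649.
So ω* = 2/1.050649 = 1.90359 (Young).
ρ(B_{ω*}) = ω*−1 = 0.90359

ρ_SOR = 0.90359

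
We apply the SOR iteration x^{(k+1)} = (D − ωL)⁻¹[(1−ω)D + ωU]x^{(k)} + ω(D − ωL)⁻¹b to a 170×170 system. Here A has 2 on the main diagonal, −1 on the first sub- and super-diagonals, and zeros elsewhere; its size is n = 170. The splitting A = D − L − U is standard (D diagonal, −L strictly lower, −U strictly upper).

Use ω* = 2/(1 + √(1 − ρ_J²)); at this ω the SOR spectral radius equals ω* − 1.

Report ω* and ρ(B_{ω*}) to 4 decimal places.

ω* = 1.9639, ρ_SOR = 0.9639

[ρ_J] n=170: ρ(B_J) = cos(π/(n+1)) = cos(π/171) = 0.9998.
1 − cos²(π/171) = sin²(π/171) ⇒ √(1−ρ_J²) = sin(π/171) = 0.01837.
[ω*] 2 ÷ (1 + 0.01837) = 2 ÷ 1.01837 = 1.9639.
ρ(B_{ω*}) = ω*−1 = 0.9639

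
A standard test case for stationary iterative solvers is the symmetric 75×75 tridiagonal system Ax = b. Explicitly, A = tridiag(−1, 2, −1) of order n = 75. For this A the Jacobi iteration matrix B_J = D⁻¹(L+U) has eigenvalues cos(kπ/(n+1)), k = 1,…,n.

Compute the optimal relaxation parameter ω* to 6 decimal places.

ω* = 1.920630

[ρ_J] n=75: ρ(B_J) = cos(π/(n+1)) = cos(π/76) = 0.999146.
√(1−ρ_J²) simplifies to sin(π/76) = 0.0413250.
Young: ω* = 2/(1+√(1−ρ_J²)) = 2/(1+0.0413250) = 2/1.0413250 = 1.920630.
Hence ρ(B_{ω*}) = 1.920630 − 1 = 0.920630.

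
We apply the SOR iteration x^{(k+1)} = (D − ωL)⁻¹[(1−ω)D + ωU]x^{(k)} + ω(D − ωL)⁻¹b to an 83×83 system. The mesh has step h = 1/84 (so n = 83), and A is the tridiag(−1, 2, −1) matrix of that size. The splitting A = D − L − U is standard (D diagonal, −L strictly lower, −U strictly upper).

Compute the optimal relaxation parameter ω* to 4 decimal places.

ω* = 1.9279

½·tridiag(1,0,1) at n=83: λ_k = cos(kπ/84); max |λ| at k=1 ⇒ ρ_J = cos(π/84) ≈ 0.9993.
√(1 − cos²(π/84)) = sin(π/84) ≈ 0.03739.
Young: ω* = 2/(1+√(1−ρ_J²)) = 2/(1+0.03739) = 2/1.03739 = 1.9279.
ρ(B_{ω*}) = ω*−1 = 0.9279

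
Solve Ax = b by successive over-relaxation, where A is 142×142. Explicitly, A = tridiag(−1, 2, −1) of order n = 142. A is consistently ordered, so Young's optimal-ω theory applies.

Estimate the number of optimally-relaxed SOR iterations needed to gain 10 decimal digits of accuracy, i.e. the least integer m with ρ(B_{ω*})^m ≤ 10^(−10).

ρ_J = max_k |cos(kπ/143)| = cos(π/143) = 0.9997587
√(1−ρ_J²) = |sin(π/143)| = 0.0219674
ω* = 2/(1+0.0219674) = 1.9570096
[ρ_SOR] ω* − 1 = 0.9570096.
10·ln10 = 23.0259; −ln(0.9570096) = 0.0439419; m = ⌈23.0259/0.0439419⌉ = ⌈524.008⌉ = 525.

m = 525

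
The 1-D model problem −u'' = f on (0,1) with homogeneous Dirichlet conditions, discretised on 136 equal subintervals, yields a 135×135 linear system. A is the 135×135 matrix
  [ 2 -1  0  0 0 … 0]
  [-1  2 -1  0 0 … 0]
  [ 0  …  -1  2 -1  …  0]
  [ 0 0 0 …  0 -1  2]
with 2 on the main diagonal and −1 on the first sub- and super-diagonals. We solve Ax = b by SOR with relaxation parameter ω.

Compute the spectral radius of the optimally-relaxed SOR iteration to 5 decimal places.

½·tridiag(1,0,1) at n=135: λ_k = cos(kπ/136); max |λ| at k=1 ⇒ ρ_J = cos(π/136) ≈ 0.99973.
1 − cos²(π/136) = sin²(π/136) ⇒ √(1−ρ_J²) = sin(π/136) = 0.023098.
So ω* = 2/1.023098 = 1.95485 (Young).
At ω = 1.95485 every |λ(B_ω)| = ω−1, so ρ_SOR = 0.95485.

ρ_SOR = 0.95485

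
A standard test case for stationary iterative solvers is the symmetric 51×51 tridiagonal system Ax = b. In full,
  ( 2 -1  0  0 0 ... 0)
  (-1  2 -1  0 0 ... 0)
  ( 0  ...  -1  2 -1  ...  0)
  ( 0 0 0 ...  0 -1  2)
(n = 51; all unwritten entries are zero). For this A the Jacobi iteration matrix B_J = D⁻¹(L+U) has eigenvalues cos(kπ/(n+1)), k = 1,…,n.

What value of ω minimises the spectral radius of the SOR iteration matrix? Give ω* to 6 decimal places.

With n=51, ρ(Jacobi) = cos(π/52) = 0.998176.
√(1 − cos²(π/52)) = sin(π/52) ≈ 0.0603785.
Young: ω* = 2/(1+√(1−ρ_J²)) = 2/(1+0.0603785) = 2/1.0603785 = 1.886119.
ρ(B_{ω*}) = ω*−1 = 0.886119

ω* = 1.886119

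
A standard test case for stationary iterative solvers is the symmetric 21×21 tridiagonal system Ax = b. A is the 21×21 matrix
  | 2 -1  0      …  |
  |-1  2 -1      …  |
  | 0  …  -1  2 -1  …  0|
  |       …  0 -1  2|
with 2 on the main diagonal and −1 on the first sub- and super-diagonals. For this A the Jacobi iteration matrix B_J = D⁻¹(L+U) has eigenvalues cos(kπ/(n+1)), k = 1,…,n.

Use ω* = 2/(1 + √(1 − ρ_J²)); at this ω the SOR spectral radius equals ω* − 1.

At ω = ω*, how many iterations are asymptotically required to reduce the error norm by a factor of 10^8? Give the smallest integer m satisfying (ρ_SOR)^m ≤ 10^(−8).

n=21: λ(B_J) = 1 − λ(A)/2 = cos(kπ/22); k=1 gives ρ_J = 0.9898214.
√(1 − cos²(π/22)) = sin(π/22) ≈ 0.1423148.
ω* = 2/(1+0.1423148) = 1.7508309
ρ(B_{ω*}) = ω*−1 = 0.7508309
Need (0.7508309)^m ≤ 10^(−8): m ≥ 8·ln10/|ln 0.7508309| = 18.4207/0.286575 = 64.279 ⇒ m = 65.

m = 65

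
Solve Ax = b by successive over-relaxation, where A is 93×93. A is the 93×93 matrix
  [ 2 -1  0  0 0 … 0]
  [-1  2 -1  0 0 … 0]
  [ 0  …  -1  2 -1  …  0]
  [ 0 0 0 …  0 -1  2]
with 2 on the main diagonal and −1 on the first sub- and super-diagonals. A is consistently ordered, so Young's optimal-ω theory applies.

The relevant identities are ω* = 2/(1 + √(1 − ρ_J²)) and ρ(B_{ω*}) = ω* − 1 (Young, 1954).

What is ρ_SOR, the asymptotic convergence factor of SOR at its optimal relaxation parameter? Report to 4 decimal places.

½·tridiag(1,0,1) at n=93: λ_k = cos(kπ/94); max |λ| at k=1 ⇒ ρ_J = cos(π/94) ≈ 0.9994.
root = sin(π/94) = 0.03341  (since 1−cos² = sin²).
Then 2/(1+√(1−ρ_J²)) = 2/(1+0.03341); ω* = 2/1.03341 = 1.9353.
At ω = 1.9353 every |λ(B_ω)| = ω−1, so ρ_SOR = 0.9353.

ρ_SOR = 0.9353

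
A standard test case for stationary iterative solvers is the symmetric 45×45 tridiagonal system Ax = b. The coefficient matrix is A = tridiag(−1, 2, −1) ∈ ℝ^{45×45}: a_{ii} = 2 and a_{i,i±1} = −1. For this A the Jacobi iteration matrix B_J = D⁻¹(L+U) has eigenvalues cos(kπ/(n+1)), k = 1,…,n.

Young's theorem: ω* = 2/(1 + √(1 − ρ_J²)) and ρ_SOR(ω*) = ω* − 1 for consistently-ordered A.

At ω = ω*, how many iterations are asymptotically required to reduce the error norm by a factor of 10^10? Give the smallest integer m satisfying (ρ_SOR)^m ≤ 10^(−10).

With n=45, ρ(Jacobi) = cos(π/46) = 0.9976688.
√(1−ρ_J²) simplifies to sin(π/46) = 0.0682424.
ω* = 2 / (1 + 0.0682424) = 2 / 1.0682424 ≈ 1.8722342.
ρ(B_{ω*}) = ω*−1 = 0.8722342
Need (0.8722342)^m ≤ 10^(−10): m ≥ 10·ln10/|ln 0.8722342| = 23.0259/0.136697 = 168.445 ⇒ m = 169.

m = 169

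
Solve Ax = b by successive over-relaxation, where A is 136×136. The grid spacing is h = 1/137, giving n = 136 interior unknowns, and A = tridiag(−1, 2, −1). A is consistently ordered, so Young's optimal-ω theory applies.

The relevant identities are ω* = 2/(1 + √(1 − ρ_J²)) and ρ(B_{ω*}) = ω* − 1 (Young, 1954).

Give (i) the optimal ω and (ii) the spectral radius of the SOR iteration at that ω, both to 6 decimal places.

ω* = 1.955169, ρ_SOR = 0.955169

n=136: λ(B_J) = 1 − λ(A)/2 = cos(kπ/137); k=1 gives ρ_J = 0.999737.
√(1−ρ_J²) simplifies to sin(π/137) = 0.0229293.
ω* = 2/(1 + 0.0229293) = 2/1.0229293 = 1.955169.
ρ(B_{ω*}) = ω*−1 = 0.955169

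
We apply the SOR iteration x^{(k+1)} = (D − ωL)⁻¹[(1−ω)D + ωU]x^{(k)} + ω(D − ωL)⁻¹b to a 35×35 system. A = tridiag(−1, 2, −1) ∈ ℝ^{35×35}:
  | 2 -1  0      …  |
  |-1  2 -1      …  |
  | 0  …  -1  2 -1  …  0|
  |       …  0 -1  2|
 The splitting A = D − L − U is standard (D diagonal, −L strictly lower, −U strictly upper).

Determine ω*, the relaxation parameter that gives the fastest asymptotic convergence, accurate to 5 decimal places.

ω* = 1.83966

spectrum of D⁻¹(L+U) = {cos(kπ/36) : 1≤k≤35}; ρ_J = cos(π/36) = 0.99619.
1 − cos²(π/36) = sin²(π/36) ⇒ √(1−ρ_J²) = sin(π/36) = 0.087156.
[ω*] 2 ÷ (1 + 0.087156) = 2 ÷ 1.087156 = 1.83966.
ρ_SOR = ω* − 1 = 1.83966 − 1 = 0.83966.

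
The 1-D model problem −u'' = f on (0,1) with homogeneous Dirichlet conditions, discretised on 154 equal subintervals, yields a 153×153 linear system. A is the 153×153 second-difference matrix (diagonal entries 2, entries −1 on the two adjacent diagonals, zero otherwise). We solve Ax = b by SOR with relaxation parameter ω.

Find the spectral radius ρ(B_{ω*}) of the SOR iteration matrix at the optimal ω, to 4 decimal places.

ρ_SOR = 0.9600

[ρ_J] n=153: ρ(B_J) = cos(π/(n+1)) = cos(π/154) = 0.9998.
root = sin(π/154) = 0.02040  (since 1−cos² = sin²).
Then 2/(1+√(1−ρ_J²)) = 2/(1+0.02040); ω* = 2/1.02040 = 1.9600.
[ρ_SOR] ω* − 1 = 0.9600.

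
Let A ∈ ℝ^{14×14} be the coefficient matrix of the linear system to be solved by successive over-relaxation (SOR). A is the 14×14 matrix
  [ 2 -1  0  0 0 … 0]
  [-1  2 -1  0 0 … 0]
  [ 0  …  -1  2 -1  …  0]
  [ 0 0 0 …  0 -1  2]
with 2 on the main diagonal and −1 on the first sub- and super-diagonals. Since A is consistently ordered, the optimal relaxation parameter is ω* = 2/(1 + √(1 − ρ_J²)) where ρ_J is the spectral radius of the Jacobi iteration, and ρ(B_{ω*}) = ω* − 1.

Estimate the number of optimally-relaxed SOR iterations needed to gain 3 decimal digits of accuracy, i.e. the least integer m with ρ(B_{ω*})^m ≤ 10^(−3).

m = 17

With n=14, ρ(Jacobi) = cos(π/15) = 0.9781476.
1 − cos²(π/15) = sin²(π/15) ⇒ √(1−ρ_J²) = sin(π/15) = 0.2079117.
So ω* = 2/1.2079117 = 1.6557502 (Young).
Hence ρ(B_{ω*}) = 1.6557502 − 1 = 0.6557502.
m ≥ 3·ln10 / (−ln 0.6557502) = 16.370; smallest integer m = 17.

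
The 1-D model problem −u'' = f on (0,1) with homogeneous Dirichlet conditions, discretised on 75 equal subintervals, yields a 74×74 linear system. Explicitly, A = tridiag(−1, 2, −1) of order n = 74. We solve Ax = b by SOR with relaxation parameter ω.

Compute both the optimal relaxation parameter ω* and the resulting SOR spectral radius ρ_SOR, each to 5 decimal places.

ω* = 1.91961, ρ_SOR = 0.91961

ρ_J = max_k |cos(kπ/75)| = cos(π/75) = 0.99912
√(1 − cos²(π/75)) = sin(π/75) ≈ 0.041876.
Then 2/(1+√(1−ρ_J²)) = 2/(1+0.041876); ω* = 2/1.041876 = 1.91961.
ρ_SOR = ω* − 1 ≈ 0.91961.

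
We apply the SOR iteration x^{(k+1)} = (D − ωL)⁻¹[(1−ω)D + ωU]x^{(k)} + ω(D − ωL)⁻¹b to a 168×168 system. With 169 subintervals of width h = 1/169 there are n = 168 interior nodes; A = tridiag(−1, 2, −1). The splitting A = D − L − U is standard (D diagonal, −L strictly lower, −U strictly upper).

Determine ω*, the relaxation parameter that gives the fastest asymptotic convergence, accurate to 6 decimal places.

[ρ_J] n=168: ρ(B_J) = cos(π/(n+1)) = cos(π/169) = 0.999827.
root = sin(π/169) = 0.0185882  (since 1−cos² = sin²).
Then 2/(1+√(1−ρ_J²)) = 2/(1+0.0185882); ω* = 2/1.0185882 = 1.963502.
ρ(B_{ω*}) = ω*−1 = 0.963502

ω* = 1.963502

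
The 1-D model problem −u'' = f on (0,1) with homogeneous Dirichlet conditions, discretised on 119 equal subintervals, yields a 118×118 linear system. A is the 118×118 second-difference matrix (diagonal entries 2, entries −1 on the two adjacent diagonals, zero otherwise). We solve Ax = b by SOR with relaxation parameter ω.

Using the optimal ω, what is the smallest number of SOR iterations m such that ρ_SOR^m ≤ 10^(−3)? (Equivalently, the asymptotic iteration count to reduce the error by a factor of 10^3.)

m = 131

spectrum of D⁻¹(L+U) = {cos(kπ/119) : 1≤k≤118}; ρ_J = cos(π/119) = 0.9996515.
√(1 − cos²(π/119)) = sin(π/119) ≈ 0.0263969.
[ω*] 2 ÷ (1 + 0.0263969) = 2 ÷ 1.0263969 = 1.9485640.
ρ_SOR = ω* − 1 = 1.9485640 − 1 = 0.9485640.
(0.9485640)^m ≤ 10^{−3}  ⇒  m·ln(0.9485640) ≤ −3·ln10  ⇒  m ≥ 130.814  ⇒  m = 131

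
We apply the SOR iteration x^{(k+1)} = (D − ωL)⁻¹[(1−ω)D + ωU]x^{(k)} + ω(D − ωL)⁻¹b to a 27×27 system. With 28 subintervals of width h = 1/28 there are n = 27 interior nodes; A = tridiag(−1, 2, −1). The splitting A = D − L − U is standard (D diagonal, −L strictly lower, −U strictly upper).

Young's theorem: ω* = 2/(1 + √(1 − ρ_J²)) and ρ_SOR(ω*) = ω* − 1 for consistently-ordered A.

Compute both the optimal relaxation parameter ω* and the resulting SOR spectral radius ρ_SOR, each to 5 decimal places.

n=27: λ(B_J) = 1 − λ(A)/2 = cos(kπ/28); k=1 gives ρ_J = 0.99371.
root = sin(π/28) = 0.111964  (since 1−cos² = sin²).
Young: ω* = 2/(1+√(1−ρ_J²)) = 2/(1+0.111964) = 2/1.111964 = 1.79862.
[ρ_SOR] ω* − 1 = 0.79862.

ω* = 1.79862, ρ_SOR = 0.79862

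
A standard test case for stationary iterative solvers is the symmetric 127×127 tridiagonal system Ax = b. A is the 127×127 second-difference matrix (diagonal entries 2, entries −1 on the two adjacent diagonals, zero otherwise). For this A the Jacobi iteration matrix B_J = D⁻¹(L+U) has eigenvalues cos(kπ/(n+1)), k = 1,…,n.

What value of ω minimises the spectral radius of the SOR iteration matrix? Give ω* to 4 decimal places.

ω* = 1.9521

[ρ_J] n=127: ρ(B_J) = cos(π/(n+1)) = cos(π/128) = 0.9997.
root = sin(π/128) = 0.02454  (since 1−cos² = sin²).
So ω* = 2/1.02454 = 1.9521 (Young).
Hence ρ(B_{ω*}) = 1.9521 − 1 = 0.9521.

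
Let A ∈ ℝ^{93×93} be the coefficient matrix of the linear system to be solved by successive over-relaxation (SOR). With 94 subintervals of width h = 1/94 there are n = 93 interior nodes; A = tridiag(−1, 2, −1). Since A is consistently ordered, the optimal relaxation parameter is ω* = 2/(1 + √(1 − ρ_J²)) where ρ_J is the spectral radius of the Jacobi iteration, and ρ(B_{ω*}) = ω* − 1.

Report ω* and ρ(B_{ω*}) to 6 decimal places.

n=93: λ(B_J) = 1 − λ(A)/2 = cos(kπ/94); k=1 gives ρ_J = 0.999442.
√(1−ρ_J²) = |sin(π/94)| = 0.0334150
[ω*] 2 ÷ (1 + 0.0334150) = 2 ÷ 1.0334150 = 1.935331.
ρ_SOR = ω* − 1 = 1.935331 − 1 = 0.935331.

ω* = 1.935331, ρ_SOR = 0.935331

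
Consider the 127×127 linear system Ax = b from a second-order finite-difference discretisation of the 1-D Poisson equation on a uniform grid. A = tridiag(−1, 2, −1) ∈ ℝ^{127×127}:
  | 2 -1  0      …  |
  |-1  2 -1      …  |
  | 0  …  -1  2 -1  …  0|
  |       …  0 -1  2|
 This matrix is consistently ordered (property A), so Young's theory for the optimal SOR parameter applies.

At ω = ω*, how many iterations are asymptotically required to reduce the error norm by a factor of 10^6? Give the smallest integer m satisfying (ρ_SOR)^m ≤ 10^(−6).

With n=127, ρ(Jacobi) = cos(π/128) = 0.9996988.
√(1−ρ_J²) = |sin(π/128)| = 0.0245412
[ω*] 2 ÷ (1 + 0.0245412) = 2 ÷ 1.0245412 = 1.9520933.
ρ_SOR = ω* − 1 = 1.9520933 − 1 = 0.9520933.
6·ln10 = 13.8155; −ln(0.9520933) = 0.0490922; m = ⌈13.8155/0.0490922⌉ = ⌈281.419⌉ = 282.

m = 282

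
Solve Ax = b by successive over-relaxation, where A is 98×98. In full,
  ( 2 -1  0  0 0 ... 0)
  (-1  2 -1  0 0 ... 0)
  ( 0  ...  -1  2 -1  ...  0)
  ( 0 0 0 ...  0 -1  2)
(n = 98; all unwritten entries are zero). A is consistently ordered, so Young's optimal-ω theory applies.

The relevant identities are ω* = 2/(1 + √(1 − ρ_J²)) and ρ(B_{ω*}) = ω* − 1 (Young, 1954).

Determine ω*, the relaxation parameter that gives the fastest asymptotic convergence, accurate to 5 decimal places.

ω* = 1.93850

With n=98, ρ(Jacobi) = cos(π/99) = 0.99950.
1 − cos²(π/99) = sin²(π/99) ⇒ √(1−ρ_J²) = sin(π/99) = 0.031728.
Young: ω* = 2/(1+√(1−ρ_J²)) = 2/(1+0.031728) = 2/1.031728 = 1.93850.
At ω = 1.93850 every |λ(B_ω)| = ω−1, so ρ_SOR = 0.93850.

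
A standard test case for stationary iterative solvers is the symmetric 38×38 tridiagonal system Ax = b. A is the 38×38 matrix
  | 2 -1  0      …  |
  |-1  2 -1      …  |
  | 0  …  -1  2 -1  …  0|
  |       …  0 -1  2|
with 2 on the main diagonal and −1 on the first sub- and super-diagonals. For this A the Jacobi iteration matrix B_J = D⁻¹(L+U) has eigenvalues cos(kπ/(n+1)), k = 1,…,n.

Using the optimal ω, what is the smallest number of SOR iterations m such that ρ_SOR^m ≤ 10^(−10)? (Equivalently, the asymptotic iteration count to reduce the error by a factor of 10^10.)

m = 143

½·tridiag(1,0,1) at n=38: λ_k = cos(kπ/39); max |λ| at k=1 ⇒ ρ_J = cos(π/39) ≈ 0.9967573.
√(1−ρ_J²) simplifies to sin(π/39) = 0.0804666.
ω* = 2 / (1 + 0.0804666) = 2 / 1.0804666 ≈ 1.8510521.
ρ(B_{ω*}) = ω*−1 = 0.8510521
10·ln10 = 23.0259; −ln(0.8510521) = 0.161282; m = ⌈23.0259/0.161282⌉ = ⌈142.768⌉ = 143.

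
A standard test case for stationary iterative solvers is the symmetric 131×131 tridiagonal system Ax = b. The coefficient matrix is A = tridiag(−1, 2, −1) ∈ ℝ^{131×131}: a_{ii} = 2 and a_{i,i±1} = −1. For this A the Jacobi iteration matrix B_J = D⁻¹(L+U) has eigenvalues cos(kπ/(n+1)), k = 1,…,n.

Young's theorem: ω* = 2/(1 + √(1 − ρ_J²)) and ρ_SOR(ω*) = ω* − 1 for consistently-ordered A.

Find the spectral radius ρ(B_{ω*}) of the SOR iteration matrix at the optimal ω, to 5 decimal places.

ρ_SOR = 0.95351

ρ_J = max_k |cos(kπ/132)| = cos(π/132) = 0.99972
√(1 − cos²(π/132)) = sin(π/132) ≈ 0.023798.
Young: ω* = 2/(1+√(1−ρ_J²)) = 2/(1+0.023798) = 2/1.023798 = 1.95351.
ρ_SOR = ω* − 1 ≈ 0.95351.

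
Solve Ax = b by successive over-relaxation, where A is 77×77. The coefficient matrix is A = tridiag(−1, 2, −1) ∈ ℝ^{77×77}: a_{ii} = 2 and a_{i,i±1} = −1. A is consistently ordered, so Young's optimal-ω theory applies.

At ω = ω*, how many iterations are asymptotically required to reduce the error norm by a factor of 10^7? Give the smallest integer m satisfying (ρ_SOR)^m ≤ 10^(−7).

½·tridiag(1,0,1) at n=77: λ_k = cos(kπ/78); max |λ| at k=1 ⇒ ρ_J = cos(π/78) ≈ 0.9991890.
1 − cos²(π/78) = sin²(π/78) ⇒ √(1−ρ_J²) = sin(π/78) = 0.0402659.
ω* = 2/(1+0.0402659) = 1.9225854
ρ_SOR = ω* − 1 = 1.9225854 − 1 = 0.9225854.
7·ln10 = 16.1181; −ln(0.9225854) = 0.0805753; m = ⌈16.1181/0.0805753⌉ = ⌈200.038⌉ = 201.

m = 201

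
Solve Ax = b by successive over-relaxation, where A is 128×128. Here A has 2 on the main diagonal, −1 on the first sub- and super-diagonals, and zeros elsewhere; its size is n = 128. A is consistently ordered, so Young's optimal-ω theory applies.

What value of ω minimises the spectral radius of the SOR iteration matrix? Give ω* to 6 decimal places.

ω* = 1.952456

With n=128, ρ(Jacobi) = cos(π/129) = 0.999703.
√(1−ρ_J²) simplifies to sin(π/129) = 0.0243510.
Then 2/(1+√(1−ρ_J²)) = 2/(1+0.0243510); ω* = 2/1.0243510 = 1.952456.
ρ_SOR = ω* − 1 = 1.952456 − 1 = 0.952456.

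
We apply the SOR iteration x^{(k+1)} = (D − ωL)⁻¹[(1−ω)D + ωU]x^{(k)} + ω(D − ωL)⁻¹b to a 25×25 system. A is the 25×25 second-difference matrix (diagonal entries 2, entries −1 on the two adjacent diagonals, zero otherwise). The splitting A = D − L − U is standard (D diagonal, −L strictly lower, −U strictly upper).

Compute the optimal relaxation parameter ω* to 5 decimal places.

ω* = 1.78486

ρ_J = max_k |cos(kπ/26)| = cos(π/26) = 0.99271
√(1−ρ_J²) simplifies to sin(π/26) = 0.120537.
ω* = 2/(1 + 0.120537) = 2/1.120537 = 1.78486.
ρ(B_{ω*}) = ω*−1 = 0.78486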